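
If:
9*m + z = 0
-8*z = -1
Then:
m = -1/72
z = 1/8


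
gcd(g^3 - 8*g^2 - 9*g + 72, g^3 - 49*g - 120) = g^2 - 5*g - 24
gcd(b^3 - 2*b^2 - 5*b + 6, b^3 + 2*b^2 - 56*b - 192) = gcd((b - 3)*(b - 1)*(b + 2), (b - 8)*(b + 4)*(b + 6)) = 1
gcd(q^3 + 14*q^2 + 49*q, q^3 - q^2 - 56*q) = q^2 + 7*q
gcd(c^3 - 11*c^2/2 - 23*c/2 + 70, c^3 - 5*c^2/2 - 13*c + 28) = c^2 - c/2 - 14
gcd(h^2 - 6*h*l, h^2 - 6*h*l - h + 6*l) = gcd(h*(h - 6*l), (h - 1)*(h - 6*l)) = h - 6*l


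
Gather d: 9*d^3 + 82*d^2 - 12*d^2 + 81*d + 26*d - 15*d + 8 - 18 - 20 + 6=9*d^3 + 70*d^2 + 92*d - 24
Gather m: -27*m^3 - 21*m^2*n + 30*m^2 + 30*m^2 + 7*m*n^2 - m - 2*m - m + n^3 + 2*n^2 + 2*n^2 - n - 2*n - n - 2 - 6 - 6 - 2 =-27*m^3 + m^2*(60 - 21*n) + m*(7*n^2 - 4) + n^3 + 4*n^2 - 4*n - 16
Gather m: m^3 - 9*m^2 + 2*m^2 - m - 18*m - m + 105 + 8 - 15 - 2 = m^3 - 7*m^2 - 20*m + 96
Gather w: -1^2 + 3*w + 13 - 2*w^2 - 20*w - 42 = -2*w^2 - 17*w - 30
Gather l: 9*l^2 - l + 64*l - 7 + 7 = 9*l^2 + 63*l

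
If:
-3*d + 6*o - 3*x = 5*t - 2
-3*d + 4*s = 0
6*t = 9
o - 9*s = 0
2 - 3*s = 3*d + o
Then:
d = 1/6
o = 9/8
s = 1/8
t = 3/2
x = 1/4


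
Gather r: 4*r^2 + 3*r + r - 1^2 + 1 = 4*r^2 + 4*r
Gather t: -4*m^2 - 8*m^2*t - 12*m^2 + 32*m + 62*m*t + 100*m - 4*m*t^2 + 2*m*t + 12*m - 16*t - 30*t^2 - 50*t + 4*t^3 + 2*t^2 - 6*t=-16*m^2 + 144*m + 4*t^3 + t^2*(-4*m - 28) + t*(-8*m^2 + 64*m - 72)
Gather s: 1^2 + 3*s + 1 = 3*s + 2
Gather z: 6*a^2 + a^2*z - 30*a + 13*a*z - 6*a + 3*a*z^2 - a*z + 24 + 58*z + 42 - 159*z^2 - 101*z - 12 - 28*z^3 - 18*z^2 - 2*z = 6*a^2 - 36*a - 28*z^3 + z^2*(3*a - 177) + z*(a^2 + 12*a - 45) + 54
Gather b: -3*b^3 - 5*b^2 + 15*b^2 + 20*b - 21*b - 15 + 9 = -3*b^3 + 10*b^2 - b - 6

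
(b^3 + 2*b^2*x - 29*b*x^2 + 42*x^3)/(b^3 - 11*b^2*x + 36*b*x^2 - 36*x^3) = (-b - 7*x)/(-b + 6*x)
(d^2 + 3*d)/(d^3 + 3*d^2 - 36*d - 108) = d/(d^2 - 36)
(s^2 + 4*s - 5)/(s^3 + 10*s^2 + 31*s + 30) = (s - 1)/(s^2 + 5*s + 6)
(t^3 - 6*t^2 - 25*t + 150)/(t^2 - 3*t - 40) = (t^2 - 11*t + 30)/(t - 8)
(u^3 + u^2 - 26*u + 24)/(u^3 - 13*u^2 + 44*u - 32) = (u + 6)/(u - 8)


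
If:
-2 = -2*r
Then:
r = 1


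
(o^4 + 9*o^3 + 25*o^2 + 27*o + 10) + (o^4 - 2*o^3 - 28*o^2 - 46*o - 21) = 2*o^4 + 7*o^3 - 3*o^2 - 19*o - 11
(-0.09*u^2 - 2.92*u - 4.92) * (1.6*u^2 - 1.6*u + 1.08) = -0.144*u^4 - 4.528*u^3 - 3.2972*u^2 + 4.7184*u - 5.3136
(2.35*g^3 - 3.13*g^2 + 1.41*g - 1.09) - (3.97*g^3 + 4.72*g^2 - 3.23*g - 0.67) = -1.62*g^3 - 7.85*g^2 + 4.64*g - 0.42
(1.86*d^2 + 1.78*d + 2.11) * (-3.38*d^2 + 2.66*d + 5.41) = -6.2868*d^4 - 1.0688*d^3 + 7.6656*d^2 + 15.2424*d + 11.4151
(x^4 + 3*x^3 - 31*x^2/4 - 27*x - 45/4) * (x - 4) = x^5 - x^4 - 79*x^3/4 + 4*x^2 + 387*x/4 + 45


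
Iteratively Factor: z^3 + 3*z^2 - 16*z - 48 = (z + 4)*(z^2 - z - 12) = (z + 3)*(z + 4)*(z - 4)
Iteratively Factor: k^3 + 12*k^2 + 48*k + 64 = (k + 4)*(k^2 + 8*k + 16) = (k + 4)^2*(k + 4)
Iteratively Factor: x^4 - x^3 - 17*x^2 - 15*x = (x + 3)*(x^3 - 4*x^2 - 5*x) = (x - 5)*(x + 3)*(x^2 + x) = x*(x - 5)*(x + 3)*(x + 1)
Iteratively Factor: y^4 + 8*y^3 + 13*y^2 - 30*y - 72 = (y + 3)*(y^3 + 5*y^2 - 2*y - 24) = (y + 3)*(y + 4)*(y^2 + y - 6) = (y - 2)*(y + 3)*(y + 4)*(y + 3)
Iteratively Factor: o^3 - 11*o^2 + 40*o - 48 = (o - 4)*(o^2 - 7*o + 12) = (o - 4)*(o - 3)*(o - 4)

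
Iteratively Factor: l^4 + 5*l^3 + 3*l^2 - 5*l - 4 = (l + 1)*(l^3 + 4*l^2 - l - 4) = (l + 1)*(l + 4)*(l^2 - 1) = (l - 1)*(l + 1)*(l + 4)*(l + 1)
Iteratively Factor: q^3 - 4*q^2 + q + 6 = (q - 2)*(q^2 - 2*q - 3) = (q - 2)*(q + 1)*(q - 3)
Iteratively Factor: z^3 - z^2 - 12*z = (z)*(z^2 - z - 12) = z*(z - 4)*(z + 3)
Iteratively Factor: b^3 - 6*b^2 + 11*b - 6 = (b - 2)*(b^2 - 4*b + 3) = (b - 3)*(b - 2)*(b - 1)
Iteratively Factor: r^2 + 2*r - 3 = (r - 1)*(r + 3)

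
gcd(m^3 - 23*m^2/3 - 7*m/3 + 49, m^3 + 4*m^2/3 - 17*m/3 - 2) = 1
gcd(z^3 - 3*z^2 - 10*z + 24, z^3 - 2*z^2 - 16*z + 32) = z^2 - 6*z + 8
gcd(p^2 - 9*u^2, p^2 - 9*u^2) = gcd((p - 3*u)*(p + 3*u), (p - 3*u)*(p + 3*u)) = p^2 - 9*u^2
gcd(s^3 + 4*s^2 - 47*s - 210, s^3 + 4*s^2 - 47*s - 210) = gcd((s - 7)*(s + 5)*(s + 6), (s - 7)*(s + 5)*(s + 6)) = s^3 + 4*s^2 - 47*s - 210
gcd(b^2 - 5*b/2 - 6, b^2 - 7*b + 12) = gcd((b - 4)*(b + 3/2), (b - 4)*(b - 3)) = b - 4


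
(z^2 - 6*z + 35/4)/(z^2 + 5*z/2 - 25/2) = (z - 7/2)/(z + 5)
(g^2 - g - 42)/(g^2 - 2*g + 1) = (g^2 - g - 42)/(g^2 - 2*g + 1)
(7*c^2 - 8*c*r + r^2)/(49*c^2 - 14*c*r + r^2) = (-c + r)/(-7*c + r)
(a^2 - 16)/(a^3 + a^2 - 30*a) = (a^2 - 16)/(a*(a^2 + a - 30))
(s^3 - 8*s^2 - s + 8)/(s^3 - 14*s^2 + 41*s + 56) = (s - 1)/(s - 7)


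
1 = 1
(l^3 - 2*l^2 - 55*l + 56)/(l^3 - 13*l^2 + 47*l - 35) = (l^2 - l - 56)/(l^2 - 12*l + 35)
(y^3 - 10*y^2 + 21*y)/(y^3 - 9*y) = (y - 7)/(y + 3)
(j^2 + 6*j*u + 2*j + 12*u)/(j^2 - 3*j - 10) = (j + 6*u)/(j - 5)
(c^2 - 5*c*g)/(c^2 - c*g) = (c - 5*g)/(c - g)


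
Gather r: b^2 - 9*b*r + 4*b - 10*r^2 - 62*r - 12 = b^2 + 4*b - 10*r^2 + r*(-9*b - 62) - 12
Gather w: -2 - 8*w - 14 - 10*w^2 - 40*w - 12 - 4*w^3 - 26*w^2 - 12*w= -4*w^3 - 36*w^2 - 60*w - 28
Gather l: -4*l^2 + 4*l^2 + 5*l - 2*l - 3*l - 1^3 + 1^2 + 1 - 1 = 0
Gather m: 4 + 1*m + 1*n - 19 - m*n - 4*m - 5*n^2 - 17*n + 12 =m*(-n - 3) - 5*n^2 - 16*n - 3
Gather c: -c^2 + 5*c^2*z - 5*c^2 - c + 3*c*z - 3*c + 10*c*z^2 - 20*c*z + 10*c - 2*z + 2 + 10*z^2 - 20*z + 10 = c^2*(5*z - 6) + c*(10*z^2 - 17*z + 6) + 10*z^2 - 22*z + 12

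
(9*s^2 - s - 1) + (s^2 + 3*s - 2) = 10*s^2 + 2*s - 3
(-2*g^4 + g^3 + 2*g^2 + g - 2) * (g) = -2*g^5 + g^4 + 2*g^3 + g^2 - 2*g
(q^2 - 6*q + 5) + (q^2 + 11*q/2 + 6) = 2*q^2 - q/2 + 11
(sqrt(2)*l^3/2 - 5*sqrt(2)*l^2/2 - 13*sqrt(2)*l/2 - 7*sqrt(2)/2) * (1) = sqrt(2)*l^3/2 - 5*sqrt(2)*l^2/2 - 13*sqrt(2)*l/2 - 7*sqrt(2)/2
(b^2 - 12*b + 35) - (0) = b^2 - 12*b + 35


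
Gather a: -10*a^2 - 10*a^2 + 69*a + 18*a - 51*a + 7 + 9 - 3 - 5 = -20*a^2 + 36*a + 8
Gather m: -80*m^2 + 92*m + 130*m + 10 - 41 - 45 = -80*m^2 + 222*m - 76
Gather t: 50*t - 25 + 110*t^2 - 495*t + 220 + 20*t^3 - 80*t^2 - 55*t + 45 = 20*t^3 + 30*t^2 - 500*t + 240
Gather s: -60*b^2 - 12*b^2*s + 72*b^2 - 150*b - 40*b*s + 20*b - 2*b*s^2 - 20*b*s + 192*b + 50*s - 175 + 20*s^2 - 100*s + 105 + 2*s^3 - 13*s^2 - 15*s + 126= 12*b^2 + 62*b + 2*s^3 + s^2*(7 - 2*b) + s*(-12*b^2 - 60*b - 65) + 56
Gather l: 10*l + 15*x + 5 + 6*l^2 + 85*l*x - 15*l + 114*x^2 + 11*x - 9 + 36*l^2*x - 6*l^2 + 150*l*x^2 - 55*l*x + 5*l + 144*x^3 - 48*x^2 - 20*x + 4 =36*l^2*x + l*(150*x^2 + 30*x) + 144*x^3 + 66*x^2 + 6*x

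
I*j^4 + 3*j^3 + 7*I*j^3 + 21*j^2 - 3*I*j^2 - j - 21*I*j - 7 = (j + 7)*(j - I)^2*(I*j + 1)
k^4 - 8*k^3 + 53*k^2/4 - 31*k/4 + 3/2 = (k - 6)*(k - 1)*(k - 1/2)^2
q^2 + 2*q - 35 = (q - 5)*(q + 7)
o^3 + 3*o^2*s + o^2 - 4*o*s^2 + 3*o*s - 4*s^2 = (o + 1)*(o - s)*(o + 4*s)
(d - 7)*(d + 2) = d^2 - 5*d - 14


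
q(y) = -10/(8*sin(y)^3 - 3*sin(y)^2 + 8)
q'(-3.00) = -0.21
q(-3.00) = -1.26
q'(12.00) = 2.46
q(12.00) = -1.69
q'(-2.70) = -1.35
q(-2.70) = -1.46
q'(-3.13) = -0.01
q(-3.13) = -1.25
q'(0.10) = -0.06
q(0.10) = -1.25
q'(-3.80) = -0.55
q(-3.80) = -1.15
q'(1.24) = 0.35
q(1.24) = -0.83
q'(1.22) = 0.37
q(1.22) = -0.83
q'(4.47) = -14.83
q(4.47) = 4.66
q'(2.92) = 0.02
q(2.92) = -1.26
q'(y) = -10*(-24*sin(y)^2*cos(y) + 6*sin(y)*cos(y))/(8*sin(y)^3 - 3*sin(y)^2 + 8)^2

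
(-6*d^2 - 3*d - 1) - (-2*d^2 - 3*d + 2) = -4*d^2 - 3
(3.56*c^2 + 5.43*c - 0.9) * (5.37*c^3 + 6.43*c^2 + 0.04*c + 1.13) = 19.1172*c^5 + 52.0499*c^4 + 30.2243*c^3 - 1.547*c^2 + 6.0999*c - 1.017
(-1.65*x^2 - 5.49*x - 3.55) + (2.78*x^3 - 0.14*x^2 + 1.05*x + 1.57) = 2.78*x^3 - 1.79*x^2 - 4.44*x - 1.98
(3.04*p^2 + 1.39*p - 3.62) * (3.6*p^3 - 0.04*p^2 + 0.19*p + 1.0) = 10.944*p^5 + 4.8824*p^4 - 12.51*p^3 + 3.4489*p^2 + 0.7022*p - 3.62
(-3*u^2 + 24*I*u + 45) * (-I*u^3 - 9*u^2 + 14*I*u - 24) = 3*I*u^5 + 51*u^4 - 303*I*u^3 - 669*u^2 + 54*I*u - 1080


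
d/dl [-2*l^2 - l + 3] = -4*l - 1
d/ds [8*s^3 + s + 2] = 24*s^2 + 1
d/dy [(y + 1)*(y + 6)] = 2*y + 7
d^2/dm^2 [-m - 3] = 0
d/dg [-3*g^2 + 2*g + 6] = 2 - 6*g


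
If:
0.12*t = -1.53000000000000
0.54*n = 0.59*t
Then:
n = -13.93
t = -12.75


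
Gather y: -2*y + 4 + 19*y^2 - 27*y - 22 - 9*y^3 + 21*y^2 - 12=-9*y^3 + 40*y^2 - 29*y - 30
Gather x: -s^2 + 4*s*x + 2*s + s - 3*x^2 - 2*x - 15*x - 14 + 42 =-s^2 + 3*s - 3*x^2 + x*(4*s - 17) + 28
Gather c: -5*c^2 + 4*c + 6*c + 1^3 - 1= -5*c^2 + 10*c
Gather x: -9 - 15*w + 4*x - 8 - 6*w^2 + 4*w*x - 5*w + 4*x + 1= -6*w^2 - 20*w + x*(4*w + 8) - 16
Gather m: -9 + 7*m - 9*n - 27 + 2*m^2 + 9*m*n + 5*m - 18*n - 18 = 2*m^2 + m*(9*n + 12) - 27*n - 54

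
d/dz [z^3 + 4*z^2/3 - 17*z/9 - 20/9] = 3*z^2 + 8*z/3 - 17/9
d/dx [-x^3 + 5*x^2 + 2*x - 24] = -3*x^2 + 10*x + 2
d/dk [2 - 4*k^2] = -8*k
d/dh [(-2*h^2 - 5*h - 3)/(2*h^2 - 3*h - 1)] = 4*(4*h^2 + 4*h - 1)/(4*h^4 - 12*h^3 + 5*h^2 + 6*h + 1)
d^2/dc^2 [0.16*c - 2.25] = 0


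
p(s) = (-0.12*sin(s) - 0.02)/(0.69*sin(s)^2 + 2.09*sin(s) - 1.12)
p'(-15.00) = -0.03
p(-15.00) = -0.03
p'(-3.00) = -0.09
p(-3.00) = 0.00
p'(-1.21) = 0.01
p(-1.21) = -0.04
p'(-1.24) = 0.01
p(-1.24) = -0.04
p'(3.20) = -0.11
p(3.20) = 0.01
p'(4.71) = -0.00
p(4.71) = -0.04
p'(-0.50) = 0.04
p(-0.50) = -0.02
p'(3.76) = -0.03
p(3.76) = -0.02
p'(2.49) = -1.10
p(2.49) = -0.23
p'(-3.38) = -0.53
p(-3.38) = 0.08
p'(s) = (-1.38*sin(s)*cos(s) - 2.09*cos(s))*(-0.12*sin(s) - 0.02)/(0.69*sin(s)^2 + 2.09*sin(s) - 1.12)^2 - 0.12*cos(s)/(0.69*sin(s)^2 + 2.09*sin(s) - 1.12)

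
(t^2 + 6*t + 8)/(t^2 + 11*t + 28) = (t + 2)/(t + 7)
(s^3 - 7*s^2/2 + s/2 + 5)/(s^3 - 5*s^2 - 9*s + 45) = (2*s^3 - 7*s^2 + s + 10)/(2*(s^3 - 5*s^2 - 9*s + 45))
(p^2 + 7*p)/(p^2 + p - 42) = p/(p - 6)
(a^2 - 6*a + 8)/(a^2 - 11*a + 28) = (a - 2)/(a - 7)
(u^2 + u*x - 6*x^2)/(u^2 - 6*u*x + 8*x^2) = (-u - 3*x)/(-u + 4*x)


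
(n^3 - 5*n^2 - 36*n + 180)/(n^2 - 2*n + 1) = (n^3 - 5*n^2 - 36*n + 180)/(n^2 - 2*n + 1)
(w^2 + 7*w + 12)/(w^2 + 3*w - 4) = (w + 3)/(w - 1)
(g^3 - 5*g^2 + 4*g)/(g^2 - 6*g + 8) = g*(g - 1)/(g - 2)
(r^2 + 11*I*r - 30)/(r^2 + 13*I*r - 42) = (r + 5*I)/(r + 7*I)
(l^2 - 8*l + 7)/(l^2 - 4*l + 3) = (l - 7)/(l - 3)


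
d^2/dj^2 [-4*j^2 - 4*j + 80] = -8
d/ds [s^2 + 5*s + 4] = 2*s + 5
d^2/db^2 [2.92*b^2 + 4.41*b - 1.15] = 5.84000000000000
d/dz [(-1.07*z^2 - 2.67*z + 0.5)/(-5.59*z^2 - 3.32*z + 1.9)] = (-11.3729*z^2 + 1.524*z - 3.413)/(31.2481*z^4 + 37.1176*z^3 - 10.2196*z^2 - 12.616*z + 3.61)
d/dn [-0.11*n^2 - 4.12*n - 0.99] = -0.22*n - 4.12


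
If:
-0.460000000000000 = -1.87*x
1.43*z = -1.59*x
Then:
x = 0.25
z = -0.27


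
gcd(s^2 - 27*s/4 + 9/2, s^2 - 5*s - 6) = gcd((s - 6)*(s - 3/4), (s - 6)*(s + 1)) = s - 6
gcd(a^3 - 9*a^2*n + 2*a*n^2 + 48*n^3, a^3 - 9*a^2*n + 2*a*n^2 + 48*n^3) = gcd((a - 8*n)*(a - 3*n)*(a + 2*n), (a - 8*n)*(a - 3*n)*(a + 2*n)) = a^3 - 9*a^2*n + 2*a*n^2 + 48*n^3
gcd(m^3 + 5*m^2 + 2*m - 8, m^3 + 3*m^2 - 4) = m^2 + m - 2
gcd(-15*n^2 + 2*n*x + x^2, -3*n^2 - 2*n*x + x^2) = -3*n + x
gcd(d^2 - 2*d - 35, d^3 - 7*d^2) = d - 7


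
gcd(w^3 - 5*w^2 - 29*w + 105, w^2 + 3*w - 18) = w - 3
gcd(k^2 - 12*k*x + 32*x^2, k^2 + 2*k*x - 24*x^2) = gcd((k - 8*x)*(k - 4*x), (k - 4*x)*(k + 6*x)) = -k + 4*x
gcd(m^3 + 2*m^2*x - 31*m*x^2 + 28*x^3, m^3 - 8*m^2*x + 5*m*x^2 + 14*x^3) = 1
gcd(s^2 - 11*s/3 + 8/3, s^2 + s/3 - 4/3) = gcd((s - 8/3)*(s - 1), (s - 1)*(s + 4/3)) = s - 1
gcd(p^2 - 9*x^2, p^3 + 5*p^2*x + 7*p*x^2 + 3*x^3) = p + 3*x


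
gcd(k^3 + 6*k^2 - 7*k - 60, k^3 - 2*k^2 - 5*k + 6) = k - 3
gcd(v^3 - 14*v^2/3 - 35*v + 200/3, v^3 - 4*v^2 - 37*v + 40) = v^2 - 3*v - 40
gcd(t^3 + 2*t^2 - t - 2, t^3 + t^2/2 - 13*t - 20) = t + 2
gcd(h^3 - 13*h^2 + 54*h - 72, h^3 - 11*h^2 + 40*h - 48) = h^2 - 7*h + 12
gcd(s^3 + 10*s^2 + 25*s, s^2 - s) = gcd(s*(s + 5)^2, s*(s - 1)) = s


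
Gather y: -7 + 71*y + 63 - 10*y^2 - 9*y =-10*y^2 + 62*y + 56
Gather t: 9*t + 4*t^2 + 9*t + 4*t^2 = 8*t^2 + 18*t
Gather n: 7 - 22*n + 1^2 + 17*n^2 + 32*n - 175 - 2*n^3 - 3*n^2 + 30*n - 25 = -2*n^3 + 14*n^2 + 40*n - 192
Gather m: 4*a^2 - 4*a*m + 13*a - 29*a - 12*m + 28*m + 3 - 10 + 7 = 4*a^2 - 16*a + m*(16 - 4*a)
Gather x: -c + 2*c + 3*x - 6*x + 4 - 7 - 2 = c - 3*x - 5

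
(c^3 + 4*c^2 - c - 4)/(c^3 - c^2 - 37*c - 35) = (c^2 + 3*c - 4)/(c^2 - 2*c - 35)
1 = 1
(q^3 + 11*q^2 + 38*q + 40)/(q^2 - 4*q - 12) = (q^2 + 9*q + 20)/(q - 6)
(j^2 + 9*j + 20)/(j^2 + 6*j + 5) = (j + 4)/(j + 1)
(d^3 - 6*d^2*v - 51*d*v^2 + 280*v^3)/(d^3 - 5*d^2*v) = 1 - v/d - 56*v^2/d^2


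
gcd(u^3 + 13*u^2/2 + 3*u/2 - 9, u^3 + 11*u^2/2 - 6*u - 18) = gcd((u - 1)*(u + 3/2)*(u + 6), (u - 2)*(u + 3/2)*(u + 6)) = u^2 + 15*u/2 + 9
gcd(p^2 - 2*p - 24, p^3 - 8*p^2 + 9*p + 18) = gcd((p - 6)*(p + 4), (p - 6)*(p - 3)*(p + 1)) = p - 6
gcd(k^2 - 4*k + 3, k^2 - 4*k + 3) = k^2 - 4*k + 3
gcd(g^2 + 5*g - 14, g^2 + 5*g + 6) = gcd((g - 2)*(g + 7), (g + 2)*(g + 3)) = 1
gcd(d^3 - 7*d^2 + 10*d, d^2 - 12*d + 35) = d - 5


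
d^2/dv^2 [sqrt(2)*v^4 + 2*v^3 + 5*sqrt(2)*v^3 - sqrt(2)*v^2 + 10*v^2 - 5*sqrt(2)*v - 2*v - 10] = 12*sqrt(2)*v^2 + 12*v + 30*sqrt(2)*v - 2*sqrt(2) + 20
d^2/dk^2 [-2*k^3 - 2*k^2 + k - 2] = -12*k - 4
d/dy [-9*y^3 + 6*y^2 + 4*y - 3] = -27*y^2 + 12*y + 4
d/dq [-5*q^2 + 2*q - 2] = 2 - 10*q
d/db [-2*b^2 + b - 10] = 1 - 4*b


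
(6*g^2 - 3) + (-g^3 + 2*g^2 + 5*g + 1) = -g^3 + 8*g^2 + 5*g - 2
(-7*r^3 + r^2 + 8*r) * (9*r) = -63*r^4 + 9*r^3 + 72*r^2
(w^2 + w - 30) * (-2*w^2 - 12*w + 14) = -2*w^4 - 14*w^3 + 62*w^2 + 374*w - 420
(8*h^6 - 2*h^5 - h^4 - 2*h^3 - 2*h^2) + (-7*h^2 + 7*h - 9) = 8*h^6 - 2*h^5 - h^4 - 2*h^3 - 9*h^2 + 7*h - 9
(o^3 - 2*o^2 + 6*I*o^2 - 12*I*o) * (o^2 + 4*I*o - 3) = o^5 - 2*o^4 + 10*I*o^4 - 27*o^3 - 20*I*o^3 + 54*o^2 - 18*I*o^2 + 36*I*o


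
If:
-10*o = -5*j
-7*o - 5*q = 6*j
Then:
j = -10*q/19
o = -5*q/19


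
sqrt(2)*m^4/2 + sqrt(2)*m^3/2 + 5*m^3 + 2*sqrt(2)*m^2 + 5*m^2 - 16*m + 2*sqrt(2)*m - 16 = (m - sqrt(2))*(m + 2*sqrt(2))*(m + 4*sqrt(2))*(sqrt(2)*m/2 + sqrt(2)/2)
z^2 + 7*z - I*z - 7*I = (z + 7)*(z - I)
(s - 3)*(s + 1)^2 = s^3 - s^2 - 5*s - 3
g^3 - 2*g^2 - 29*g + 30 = (g - 6)*(g - 1)*(g + 5)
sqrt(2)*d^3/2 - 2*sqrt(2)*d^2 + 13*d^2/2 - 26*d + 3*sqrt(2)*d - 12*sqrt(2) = (d - 4)*(d + 6*sqrt(2))*(sqrt(2)*d/2 + 1/2)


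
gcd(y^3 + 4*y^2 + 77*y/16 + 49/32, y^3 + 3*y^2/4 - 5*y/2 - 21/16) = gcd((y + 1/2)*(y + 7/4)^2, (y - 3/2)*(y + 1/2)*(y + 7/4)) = y^2 + 9*y/4 + 7/8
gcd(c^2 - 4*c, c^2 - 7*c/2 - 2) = c - 4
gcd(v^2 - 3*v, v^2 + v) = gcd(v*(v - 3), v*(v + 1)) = v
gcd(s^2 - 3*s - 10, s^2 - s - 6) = s + 2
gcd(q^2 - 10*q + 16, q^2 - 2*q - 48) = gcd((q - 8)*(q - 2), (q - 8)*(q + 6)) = q - 8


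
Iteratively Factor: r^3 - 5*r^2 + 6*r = (r)*(r^2 - 5*r + 6) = r*(r - 2)*(r - 3)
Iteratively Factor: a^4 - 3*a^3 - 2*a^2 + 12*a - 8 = (a - 2)*(a^3 - a^2 - 4*a + 4) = (a - 2)*(a + 2)*(a^2 - 3*a + 2) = (a - 2)*(a - 1)*(a + 2)*(a - 2)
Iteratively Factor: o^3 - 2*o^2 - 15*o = (o - 5)*(o^2 + 3*o) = (o - 5)*(o + 3)*(o)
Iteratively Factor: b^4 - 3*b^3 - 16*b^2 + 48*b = (b - 3)*(b^3 - 16*b) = b*(b - 3)*(b^2 - 16) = b*(b - 3)*(b + 4)*(b - 4)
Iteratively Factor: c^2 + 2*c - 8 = (c - 2)*(c + 4)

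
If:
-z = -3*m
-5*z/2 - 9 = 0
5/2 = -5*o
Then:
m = -6/5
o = -1/2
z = -18/5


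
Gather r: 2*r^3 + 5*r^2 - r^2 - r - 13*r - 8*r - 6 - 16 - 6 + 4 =2*r^3 + 4*r^2 - 22*r - 24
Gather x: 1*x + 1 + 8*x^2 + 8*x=8*x^2 + 9*x + 1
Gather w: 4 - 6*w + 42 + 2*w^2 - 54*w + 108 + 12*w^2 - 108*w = 14*w^2 - 168*w + 154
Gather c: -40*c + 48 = 48 - 40*c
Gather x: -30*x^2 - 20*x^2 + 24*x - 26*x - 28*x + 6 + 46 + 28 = -50*x^2 - 30*x + 80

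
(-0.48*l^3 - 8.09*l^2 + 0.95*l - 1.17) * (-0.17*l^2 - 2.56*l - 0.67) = 0.0816*l^5 + 2.6041*l^4 + 20.8705*l^3 + 3.1872*l^2 + 2.3587*l + 0.7839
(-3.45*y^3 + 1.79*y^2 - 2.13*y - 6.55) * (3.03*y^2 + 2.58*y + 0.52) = -10.4535*y^5 - 3.4773*y^4 - 3.6297*y^3 - 24.4111*y^2 - 18.0066*y - 3.406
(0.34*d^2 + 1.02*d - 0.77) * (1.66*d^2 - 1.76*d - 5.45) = 0.5644*d^4 + 1.0948*d^3 - 4.9264*d^2 - 4.2038*d + 4.1965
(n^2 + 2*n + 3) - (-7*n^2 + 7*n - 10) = 8*n^2 - 5*n + 13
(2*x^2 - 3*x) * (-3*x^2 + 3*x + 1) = -6*x^4 + 15*x^3 - 7*x^2 - 3*x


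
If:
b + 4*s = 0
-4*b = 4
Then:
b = -1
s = 1/4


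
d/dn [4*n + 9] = 4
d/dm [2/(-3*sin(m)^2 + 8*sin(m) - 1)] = 4*(3*sin(m) - 4)*cos(m)/(3*sin(m)^2 - 8*sin(m) + 1)^2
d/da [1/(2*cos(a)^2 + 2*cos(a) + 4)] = (2*cos(a) + 1)*sin(a)/(2*(cos(a)^2 + cos(a) + 2)^2)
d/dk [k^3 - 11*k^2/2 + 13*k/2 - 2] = 3*k^2 - 11*k + 13/2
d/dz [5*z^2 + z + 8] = 10*z + 1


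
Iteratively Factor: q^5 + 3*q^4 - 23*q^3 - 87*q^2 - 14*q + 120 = (q - 1)*(q^4 + 4*q^3 - 19*q^2 - 106*q - 120) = (q - 5)*(q - 1)*(q^3 + 9*q^2 + 26*q + 24) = (q - 5)*(q - 1)*(q + 4)*(q^2 + 5*q + 6) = (q - 5)*(q - 1)*(q + 3)*(q + 4)*(q + 2)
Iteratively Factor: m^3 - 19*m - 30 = (m + 3)*(m^2 - 3*m - 10) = (m + 2)*(m + 3)*(m - 5)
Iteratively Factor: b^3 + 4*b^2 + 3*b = (b + 1)*(b^2 + 3*b) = (b + 1)*(b + 3)*(b)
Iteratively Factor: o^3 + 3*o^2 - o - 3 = (o - 1)*(o^2 + 4*o + 3) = (o - 1)*(o + 3)*(o + 1)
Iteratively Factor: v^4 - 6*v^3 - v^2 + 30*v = (v - 5)*(v^3 - v^2 - 6*v) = (v - 5)*(v + 2)*(v^2 - 3*v) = v*(v - 5)*(v + 2)*(v - 3)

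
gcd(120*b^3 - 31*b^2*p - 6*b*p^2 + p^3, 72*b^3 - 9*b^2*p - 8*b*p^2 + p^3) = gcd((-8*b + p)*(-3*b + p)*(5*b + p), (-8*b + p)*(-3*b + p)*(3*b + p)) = 24*b^2 - 11*b*p + p^2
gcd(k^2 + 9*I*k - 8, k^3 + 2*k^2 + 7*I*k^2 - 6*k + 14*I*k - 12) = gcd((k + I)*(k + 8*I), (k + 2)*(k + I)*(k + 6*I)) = k + I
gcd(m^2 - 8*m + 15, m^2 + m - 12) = m - 3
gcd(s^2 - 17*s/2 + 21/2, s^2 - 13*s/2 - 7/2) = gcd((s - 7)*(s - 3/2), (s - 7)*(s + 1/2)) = s - 7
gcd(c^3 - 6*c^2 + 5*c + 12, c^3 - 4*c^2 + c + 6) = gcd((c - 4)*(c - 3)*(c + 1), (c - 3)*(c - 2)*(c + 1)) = c^2 - 2*c - 3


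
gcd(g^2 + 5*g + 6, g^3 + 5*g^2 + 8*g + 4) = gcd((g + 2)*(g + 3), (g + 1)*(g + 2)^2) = g + 2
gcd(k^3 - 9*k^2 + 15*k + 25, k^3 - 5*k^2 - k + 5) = k^2 - 4*k - 5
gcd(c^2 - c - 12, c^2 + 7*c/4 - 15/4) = c + 3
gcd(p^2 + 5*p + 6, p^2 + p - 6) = p + 3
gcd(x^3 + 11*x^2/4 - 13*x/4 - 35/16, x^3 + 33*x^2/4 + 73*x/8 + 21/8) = x + 1/2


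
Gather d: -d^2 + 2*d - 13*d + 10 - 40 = -d^2 - 11*d - 30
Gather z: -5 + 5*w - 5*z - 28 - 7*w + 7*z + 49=-2*w + 2*z + 16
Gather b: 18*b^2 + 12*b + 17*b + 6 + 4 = 18*b^2 + 29*b + 10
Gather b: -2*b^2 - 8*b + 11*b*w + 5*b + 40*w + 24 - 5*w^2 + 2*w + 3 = -2*b^2 + b*(11*w - 3) - 5*w^2 + 42*w + 27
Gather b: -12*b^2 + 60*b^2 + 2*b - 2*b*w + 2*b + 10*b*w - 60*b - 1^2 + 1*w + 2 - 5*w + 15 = 48*b^2 + b*(8*w - 56) - 4*w + 16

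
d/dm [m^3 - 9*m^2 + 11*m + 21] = 3*m^2 - 18*m + 11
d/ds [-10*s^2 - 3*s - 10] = -20*s - 3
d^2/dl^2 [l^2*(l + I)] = 6*l + 2*I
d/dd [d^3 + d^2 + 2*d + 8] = 3*d^2 + 2*d + 2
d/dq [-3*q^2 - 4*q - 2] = -6*q - 4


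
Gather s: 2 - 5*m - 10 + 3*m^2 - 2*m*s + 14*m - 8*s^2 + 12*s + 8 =3*m^2 + 9*m - 8*s^2 + s*(12 - 2*m)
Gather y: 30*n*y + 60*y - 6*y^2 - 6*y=-6*y^2 + y*(30*n + 54)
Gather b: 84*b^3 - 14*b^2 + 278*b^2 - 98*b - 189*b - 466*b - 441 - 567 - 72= 84*b^3 + 264*b^2 - 753*b - 1080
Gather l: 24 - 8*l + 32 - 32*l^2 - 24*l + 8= -32*l^2 - 32*l + 64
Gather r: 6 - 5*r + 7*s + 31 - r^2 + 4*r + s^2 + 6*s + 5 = -r^2 - r + s^2 + 13*s + 42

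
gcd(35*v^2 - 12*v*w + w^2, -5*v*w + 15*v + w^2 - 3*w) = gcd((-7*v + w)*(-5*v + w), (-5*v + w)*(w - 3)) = 5*v - w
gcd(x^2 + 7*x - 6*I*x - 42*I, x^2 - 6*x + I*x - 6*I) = 1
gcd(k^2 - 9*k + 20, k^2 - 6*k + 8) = k - 4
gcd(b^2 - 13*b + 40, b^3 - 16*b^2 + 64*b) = b - 8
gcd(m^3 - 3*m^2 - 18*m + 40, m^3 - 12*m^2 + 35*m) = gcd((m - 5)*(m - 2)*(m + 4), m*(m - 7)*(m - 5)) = m - 5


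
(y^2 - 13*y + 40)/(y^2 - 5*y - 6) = (-y^2 + 13*y - 40)/(-y^2 + 5*y + 6)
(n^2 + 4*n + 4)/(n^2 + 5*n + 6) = (n + 2)/(n + 3)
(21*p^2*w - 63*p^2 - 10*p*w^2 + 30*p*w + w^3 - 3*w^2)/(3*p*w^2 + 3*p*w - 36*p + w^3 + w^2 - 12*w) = (21*p^2 - 10*p*w + w^2)/(3*p*w + 12*p + w^2 + 4*w)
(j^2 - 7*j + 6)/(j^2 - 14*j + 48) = (j - 1)/(j - 8)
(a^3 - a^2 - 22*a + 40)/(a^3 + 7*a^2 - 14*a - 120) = (a - 2)/(a + 6)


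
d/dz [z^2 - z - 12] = 2*z - 1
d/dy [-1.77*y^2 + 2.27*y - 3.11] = 2.27 - 3.54*y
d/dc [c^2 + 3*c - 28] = 2*c + 3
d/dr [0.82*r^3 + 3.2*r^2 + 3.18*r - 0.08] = 2.46*r^2 + 6.4*r + 3.18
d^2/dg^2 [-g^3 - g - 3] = -6*g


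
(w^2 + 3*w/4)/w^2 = (w + 3/4)/w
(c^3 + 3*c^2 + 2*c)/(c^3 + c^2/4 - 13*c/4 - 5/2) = 4*c*(c + 2)/(4*c^2 - 3*c - 10)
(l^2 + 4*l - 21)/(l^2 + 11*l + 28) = (l - 3)/(l + 4)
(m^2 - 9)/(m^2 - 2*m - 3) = (m + 3)/(m + 1)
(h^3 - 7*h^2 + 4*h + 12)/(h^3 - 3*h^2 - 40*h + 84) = (h^2 - 5*h - 6)/(h^2 - h - 42)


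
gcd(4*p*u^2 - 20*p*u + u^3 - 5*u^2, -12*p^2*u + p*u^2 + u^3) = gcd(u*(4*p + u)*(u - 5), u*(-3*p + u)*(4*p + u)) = 4*p*u + u^2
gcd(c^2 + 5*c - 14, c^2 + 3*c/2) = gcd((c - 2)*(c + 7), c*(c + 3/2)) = 1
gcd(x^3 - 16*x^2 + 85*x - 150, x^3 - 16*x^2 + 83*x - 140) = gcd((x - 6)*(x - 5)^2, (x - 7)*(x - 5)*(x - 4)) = x - 5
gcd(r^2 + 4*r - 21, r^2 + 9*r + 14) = r + 7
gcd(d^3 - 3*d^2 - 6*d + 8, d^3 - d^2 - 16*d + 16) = d^2 - 5*d + 4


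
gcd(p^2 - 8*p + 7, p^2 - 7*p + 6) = p - 1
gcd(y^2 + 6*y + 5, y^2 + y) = y + 1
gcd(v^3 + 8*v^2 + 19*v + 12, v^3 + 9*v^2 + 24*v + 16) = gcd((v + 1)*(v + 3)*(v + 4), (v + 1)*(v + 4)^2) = v^2 + 5*v + 4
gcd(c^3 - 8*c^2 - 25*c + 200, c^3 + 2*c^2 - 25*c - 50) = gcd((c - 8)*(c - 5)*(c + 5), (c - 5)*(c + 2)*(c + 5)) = c^2 - 25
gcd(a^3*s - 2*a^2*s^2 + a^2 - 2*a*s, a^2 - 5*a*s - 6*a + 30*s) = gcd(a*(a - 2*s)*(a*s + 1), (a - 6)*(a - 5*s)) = 1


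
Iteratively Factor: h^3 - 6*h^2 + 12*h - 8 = (h - 2)*(h^2 - 4*h + 4) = (h - 2)^2*(h - 2)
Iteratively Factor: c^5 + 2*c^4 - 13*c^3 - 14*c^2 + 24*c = (c - 3)*(c^4 + 5*c^3 + 2*c^2 - 8*c) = c*(c - 3)*(c^3 + 5*c^2 + 2*c - 8) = c*(c - 3)*(c + 2)*(c^2 + 3*c - 4) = c*(c - 3)*(c + 2)*(c + 4)*(c - 1)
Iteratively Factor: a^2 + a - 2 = (a - 1)*(a + 2)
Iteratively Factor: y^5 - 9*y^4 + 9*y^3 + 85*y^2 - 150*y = (y - 5)*(y^4 - 4*y^3 - 11*y^2 + 30*y) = (y - 5)^2*(y^3 + y^2 - 6*y) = y*(y - 5)^2*(y^2 + y - 6) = y*(y - 5)^2*(y - 2)*(y + 3)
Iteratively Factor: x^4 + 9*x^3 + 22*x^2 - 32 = (x - 1)*(x^3 + 10*x^2 + 32*x + 32) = (x - 1)*(x + 4)*(x^2 + 6*x + 8) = (x - 1)*(x + 4)^2*(x + 2)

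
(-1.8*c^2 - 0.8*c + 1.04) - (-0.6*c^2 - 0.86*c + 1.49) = -1.2*c^2 + 0.0599999999999999*c - 0.45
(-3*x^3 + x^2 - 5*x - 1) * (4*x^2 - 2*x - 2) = -12*x^5 + 10*x^4 - 16*x^3 + 4*x^2 + 12*x + 2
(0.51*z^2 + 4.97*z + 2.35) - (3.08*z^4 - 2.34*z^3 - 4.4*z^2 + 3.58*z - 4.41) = -3.08*z^4 + 2.34*z^3 + 4.91*z^2 + 1.39*z + 6.76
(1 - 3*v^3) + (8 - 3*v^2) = -3*v^3 - 3*v^2 + 9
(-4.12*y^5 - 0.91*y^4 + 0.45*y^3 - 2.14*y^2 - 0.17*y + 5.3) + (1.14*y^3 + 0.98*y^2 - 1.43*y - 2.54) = -4.12*y^5 - 0.91*y^4 + 1.59*y^3 - 1.16*y^2 - 1.6*y + 2.76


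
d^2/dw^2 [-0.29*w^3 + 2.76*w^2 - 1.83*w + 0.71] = 5.52 - 1.74*w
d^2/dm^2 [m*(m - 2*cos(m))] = 2*m*cos(m) + 4*sin(m) + 2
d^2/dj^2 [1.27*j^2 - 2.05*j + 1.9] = 2.54000000000000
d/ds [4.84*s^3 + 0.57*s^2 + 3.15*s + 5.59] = 14.52*s^2 + 1.14*s + 3.15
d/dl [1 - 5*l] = -5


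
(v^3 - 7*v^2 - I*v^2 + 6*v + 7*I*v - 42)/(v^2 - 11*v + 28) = (v^2 - I*v + 6)/(v - 4)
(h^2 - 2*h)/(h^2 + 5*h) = (h - 2)/(h + 5)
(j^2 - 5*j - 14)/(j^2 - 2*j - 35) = (j + 2)/(j + 5)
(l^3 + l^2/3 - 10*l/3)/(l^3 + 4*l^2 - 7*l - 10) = l*(3*l^2 + l - 10)/(3*(l^3 + 4*l^2 - 7*l - 10))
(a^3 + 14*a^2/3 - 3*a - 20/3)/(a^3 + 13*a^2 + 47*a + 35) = (a - 4/3)/(a + 7)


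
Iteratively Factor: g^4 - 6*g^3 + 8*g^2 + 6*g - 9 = (g + 1)*(g^3 - 7*g^2 + 15*g - 9) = (g - 1)*(g + 1)*(g^2 - 6*g + 9) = (g - 3)*(g - 1)*(g + 1)*(g - 3)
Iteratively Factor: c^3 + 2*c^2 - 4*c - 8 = (c + 2)*(c^2 - 4) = (c - 2)*(c + 2)*(c + 2)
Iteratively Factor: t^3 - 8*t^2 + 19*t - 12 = (t - 1)*(t^2 - 7*t + 12) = (t - 4)*(t - 1)*(t - 3)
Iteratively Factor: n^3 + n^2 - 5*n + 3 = (n + 3)*(n^2 - 2*n + 1) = (n - 1)*(n + 3)*(n - 1)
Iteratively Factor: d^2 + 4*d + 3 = (d + 1)*(d + 3)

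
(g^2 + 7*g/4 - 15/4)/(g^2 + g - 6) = (g - 5/4)/(g - 2)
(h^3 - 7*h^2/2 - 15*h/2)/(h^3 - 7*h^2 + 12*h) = (2*h^2 - 7*h - 15)/(2*(h^2 - 7*h + 12))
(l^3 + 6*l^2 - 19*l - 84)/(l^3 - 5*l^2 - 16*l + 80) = (l^2 + 10*l + 21)/(l^2 - l - 20)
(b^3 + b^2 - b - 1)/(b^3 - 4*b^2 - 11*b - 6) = (b - 1)/(b - 6)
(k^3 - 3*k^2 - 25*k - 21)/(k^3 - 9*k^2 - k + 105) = (k + 1)/(k - 5)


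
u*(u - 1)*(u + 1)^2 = u^4 + u^3 - u^2 - u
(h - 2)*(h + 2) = h^2 - 4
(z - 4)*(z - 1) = z^2 - 5*z + 4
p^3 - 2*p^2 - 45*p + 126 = (p - 6)*(p - 3)*(p + 7)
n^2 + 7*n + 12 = (n + 3)*(n + 4)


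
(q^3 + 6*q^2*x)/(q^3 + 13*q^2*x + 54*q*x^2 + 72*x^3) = q^2/(q^2 + 7*q*x + 12*x^2)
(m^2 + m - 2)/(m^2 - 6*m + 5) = (m + 2)/(m - 5)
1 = 1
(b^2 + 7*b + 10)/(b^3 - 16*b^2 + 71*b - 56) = (b^2 + 7*b + 10)/(b^3 - 16*b^2 + 71*b - 56)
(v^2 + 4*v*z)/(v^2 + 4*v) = (v + 4*z)/(v + 4)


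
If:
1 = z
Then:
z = 1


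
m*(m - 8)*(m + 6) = m^3 - 2*m^2 - 48*m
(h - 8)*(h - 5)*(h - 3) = h^3 - 16*h^2 + 79*h - 120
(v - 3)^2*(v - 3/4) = v^3 - 27*v^2/4 + 27*v/2 - 27/4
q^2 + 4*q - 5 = (q - 1)*(q + 5)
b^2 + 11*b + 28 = (b + 4)*(b + 7)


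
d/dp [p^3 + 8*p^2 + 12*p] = 3*p^2 + 16*p + 12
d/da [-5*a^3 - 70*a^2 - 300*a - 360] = -15*a^2 - 140*a - 300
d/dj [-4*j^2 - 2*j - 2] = -8*j - 2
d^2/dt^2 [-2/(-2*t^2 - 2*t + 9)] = 8*(-2*t^2 - 2*t + 2*(2*t + 1)^2 + 9)/(2*t^2 + 2*t - 9)^3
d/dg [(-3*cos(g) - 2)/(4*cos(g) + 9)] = 19*sin(g)/(4*cos(g) + 9)^2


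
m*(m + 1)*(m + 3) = m^3 + 4*m^2 + 3*m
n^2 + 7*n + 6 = (n + 1)*(n + 6)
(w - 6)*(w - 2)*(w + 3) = w^3 - 5*w^2 - 12*w + 36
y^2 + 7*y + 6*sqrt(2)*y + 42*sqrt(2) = (y + 7)*(y + 6*sqrt(2))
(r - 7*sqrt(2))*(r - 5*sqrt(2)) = r^2 - 12*sqrt(2)*r + 70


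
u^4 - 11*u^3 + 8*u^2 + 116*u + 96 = (u - 8)*(u - 6)*(u + 1)*(u + 2)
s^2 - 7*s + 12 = (s - 4)*(s - 3)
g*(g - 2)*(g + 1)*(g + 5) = g^4 + 4*g^3 - 7*g^2 - 10*g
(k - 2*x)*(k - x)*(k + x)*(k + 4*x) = k^4 + 2*k^3*x - 9*k^2*x^2 - 2*k*x^3 + 8*x^4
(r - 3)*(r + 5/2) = r^2 - r/2 - 15/2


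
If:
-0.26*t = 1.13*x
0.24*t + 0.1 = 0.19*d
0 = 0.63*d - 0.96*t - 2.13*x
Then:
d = -0.76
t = -1.02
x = 0.23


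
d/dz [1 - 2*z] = -2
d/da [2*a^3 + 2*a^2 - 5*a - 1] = 6*a^2 + 4*a - 5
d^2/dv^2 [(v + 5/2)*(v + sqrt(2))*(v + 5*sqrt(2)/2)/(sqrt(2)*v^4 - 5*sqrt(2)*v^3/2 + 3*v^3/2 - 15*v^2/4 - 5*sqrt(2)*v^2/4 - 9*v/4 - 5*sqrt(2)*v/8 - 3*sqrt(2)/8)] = 4*(256*v^9 + 1920*v^8 + 2688*sqrt(2)*v^8 + 7872*v^7 + 9600*sqrt(2)*v^7 - 29536*sqrt(2)*v^6 + 36480*v^6 - 156336*v^5 + 61440*sqrt(2)*v^5 - 100680*sqrt(2)*v^4 + 163800*v^4 + 22596*v^3 + 109160*sqrt(2)*v^3 + 54774*sqrt(2)*v^2 + 84360*v^2 + 27858*v + 21600*sqrt(2)*v + 1311*sqrt(2) + 5750)/(512*sqrt(2)*v^12 - 3840*sqrt(2)*v^11 + 2304*v^11 - 17280*v^10 + 9408*sqrt(2)*v^10 - 12320*sqrt(2)*v^9 + 34848*v^9 + 720*v^8 + 19680*sqrt(2)*v^8 - 20376*v^7 + 1920*sqrt(2)*v^7 - 39340*sqrt(2)*v^6 - 26100*v^6 - 48816*v^5 - 32070*sqrt(2)*v^5 - 33030*v^4 - 18300*sqrt(2)*v^4 - 8855*sqrt(2)*v^3 - 9882*v^3 - 1953*sqrt(2)*v^2 - 2430*v^2 - 486*v - 135*sqrt(2)*v - 27*sqrt(2))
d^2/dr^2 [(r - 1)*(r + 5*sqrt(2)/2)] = 2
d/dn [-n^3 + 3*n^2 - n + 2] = -3*n^2 + 6*n - 1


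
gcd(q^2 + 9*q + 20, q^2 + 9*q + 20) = q^2 + 9*q + 20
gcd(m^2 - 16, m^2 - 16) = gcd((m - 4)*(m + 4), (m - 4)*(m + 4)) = m^2 - 16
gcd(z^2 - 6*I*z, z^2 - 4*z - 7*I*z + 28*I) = 1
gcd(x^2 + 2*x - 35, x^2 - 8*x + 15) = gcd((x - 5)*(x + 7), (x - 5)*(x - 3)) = x - 5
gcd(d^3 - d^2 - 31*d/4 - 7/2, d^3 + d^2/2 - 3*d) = d + 2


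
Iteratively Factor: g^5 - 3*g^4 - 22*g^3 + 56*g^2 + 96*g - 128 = (g - 4)*(g^4 + g^3 - 18*g^2 - 16*g + 32) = (g - 4)*(g + 2)*(g^3 - g^2 - 16*g + 16) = (g - 4)*(g - 1)*(g + 2)*(g^2 - 16) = (g - 4)^2*(g - 1)*(g + 2)*(g + 4)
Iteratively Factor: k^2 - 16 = (k - 4)*(k + 4)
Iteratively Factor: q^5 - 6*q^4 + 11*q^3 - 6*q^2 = (q)*(q^4 - 6*q^3 + 11*q^2 - 6*q) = q*(q - 3)*(q^3 - 3*q^2 + 2*q) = q*(q - 3)*(q - 2)*(q^2 - q) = q^2*(q - 3)*(q - 2)*(q - 1)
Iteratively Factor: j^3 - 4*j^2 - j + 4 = (j - 1)*(j^2 - 3*j - 4) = (j - 4)*(j - 1)*(j + 1)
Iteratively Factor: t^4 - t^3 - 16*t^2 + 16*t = (t)*(t^3 - t^2 - 16*t + 16) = t*(t + 4)*(t^2 - 5*t + 4) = t*(t - 1)*(t + 4)*(t - 4)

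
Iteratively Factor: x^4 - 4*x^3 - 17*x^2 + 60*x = (x - 5)*(x^3 + x^2 - 12*x) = (x - 5)*(x + 4)*(x^2 - 3*x) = x*(x - 5)*(x + 4)*(x - 3)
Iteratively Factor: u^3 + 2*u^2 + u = (u)*(u^2 + 2*u + 1) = u*(u + 1)*(u + 1)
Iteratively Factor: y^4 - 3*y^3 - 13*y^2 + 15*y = (y + 3)*(y^3 - 6*y^2 + 5*y) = y*(y + 3)*(y^2 - 6*y + 5) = y*(y - 5)*(y + 3)*(y - 1)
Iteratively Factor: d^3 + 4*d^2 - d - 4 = (d - 1)*(d^2 + 5*d + 4) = (d - 1)*(d + 1)*(d + 4)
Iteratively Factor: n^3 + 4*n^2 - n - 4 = (n + 1)*(n^2 + 3*n - 4) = (n - 1)*(n + 1)*(n + 4)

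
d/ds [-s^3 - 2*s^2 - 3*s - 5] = -3*s^2 - 4*s - 3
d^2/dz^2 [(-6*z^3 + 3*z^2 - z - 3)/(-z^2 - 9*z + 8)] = 2*(562*z^3 - 1359*z^2 + 1257*z + 147)/(z^6 + 27*z^5 + 219*z^4 + 297*z^3 - 1752*z^2 + 1728*z - 512)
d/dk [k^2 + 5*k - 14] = 2*k + 5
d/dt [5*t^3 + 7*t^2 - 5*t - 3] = 15*t^2 + 14*t - 5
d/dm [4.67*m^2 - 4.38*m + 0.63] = 9.34*m - 4.38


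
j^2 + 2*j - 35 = (j - 5)*(j + 7)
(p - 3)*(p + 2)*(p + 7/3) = p^3 + 4*p^2/3 - 25*p/3 - 14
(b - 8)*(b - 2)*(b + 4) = b^3 - 6*b^2 - 24*b + 64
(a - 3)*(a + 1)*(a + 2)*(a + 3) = a^4 + 3*a^3 - 7*a^2 - 27*a - 18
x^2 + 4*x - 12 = (x - 2)*(x + 6)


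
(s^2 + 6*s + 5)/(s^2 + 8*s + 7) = (s + 5)/(s + 7)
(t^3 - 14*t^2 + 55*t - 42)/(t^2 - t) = t - 13 + 42/t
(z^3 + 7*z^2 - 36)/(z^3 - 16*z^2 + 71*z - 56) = (z^3 + 7*z^2 - 36)/(z^3 - 16*z^2 + 71*z - 56)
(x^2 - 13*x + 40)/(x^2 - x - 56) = (x - 5)/(x + 7)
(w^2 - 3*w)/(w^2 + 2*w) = (w - 3)/(w + 2)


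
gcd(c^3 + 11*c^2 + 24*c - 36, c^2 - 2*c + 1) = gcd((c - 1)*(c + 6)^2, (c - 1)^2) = c - 1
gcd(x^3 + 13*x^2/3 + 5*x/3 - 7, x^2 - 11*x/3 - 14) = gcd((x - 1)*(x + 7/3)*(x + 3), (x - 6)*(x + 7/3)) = x + 7/3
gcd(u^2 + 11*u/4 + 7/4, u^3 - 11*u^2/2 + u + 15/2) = u + 1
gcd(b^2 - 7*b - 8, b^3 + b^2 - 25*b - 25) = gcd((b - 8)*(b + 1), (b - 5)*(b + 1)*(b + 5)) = b + 1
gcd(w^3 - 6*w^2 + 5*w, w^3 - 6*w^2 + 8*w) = w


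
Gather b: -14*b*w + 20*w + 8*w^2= -14*b*w + 8*w^2 + 20*w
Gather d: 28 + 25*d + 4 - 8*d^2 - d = -8*d^2 + 24*d + 32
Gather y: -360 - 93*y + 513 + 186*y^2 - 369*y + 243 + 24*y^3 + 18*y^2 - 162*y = 24*y^3 + 204*y^2 - 624*y + 396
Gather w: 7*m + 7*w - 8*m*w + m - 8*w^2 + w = 8*m - 8*w^2 + w*(8 - 8*m)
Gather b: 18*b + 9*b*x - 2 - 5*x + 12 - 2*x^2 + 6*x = b*(9*x + 18) - 2*x^2 + x + 10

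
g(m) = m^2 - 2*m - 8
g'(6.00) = 10.00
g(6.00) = 16.00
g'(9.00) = 16.00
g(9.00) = 55.00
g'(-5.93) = -13.86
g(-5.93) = 39.02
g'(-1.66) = -5.32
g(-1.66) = -1.92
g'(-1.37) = -4.74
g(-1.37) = -3.38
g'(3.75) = 5.50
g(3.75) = -1.44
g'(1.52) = 1.04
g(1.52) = -8.73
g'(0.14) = -1.72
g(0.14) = -8.26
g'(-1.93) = -5.86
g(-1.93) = -0.42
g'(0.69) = -0.62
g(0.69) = -8.90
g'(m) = 2*m - 2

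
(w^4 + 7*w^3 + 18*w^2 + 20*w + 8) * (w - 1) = w^5 + 6*w^4 + 11*w^3 + 2*w^2 - 12*w - 8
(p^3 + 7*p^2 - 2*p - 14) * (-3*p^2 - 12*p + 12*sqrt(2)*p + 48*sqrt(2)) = -3*p^5 - 33*p^4 + 12*sqrt(2)*p^4 - 78*p^3 + 132*sqrt(2)*p^3 + 66*p^2 + 312*sqrt(2)*p^2 - 264*sqrt(2)*p + 168*p - 672*sqrt(2)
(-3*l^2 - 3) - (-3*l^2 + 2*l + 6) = -2*l - 9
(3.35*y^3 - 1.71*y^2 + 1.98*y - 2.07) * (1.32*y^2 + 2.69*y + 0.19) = 4.422*y^5 + 6.7543*y^4 - 1.3498*y^3 + 2.2689*y^2 - 5.1921*y - 0.3933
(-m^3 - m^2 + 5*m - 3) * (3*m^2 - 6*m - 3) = -3*m^5 + 3*m^4 + 24*m^3 - 36*m^2 + 3*m + 9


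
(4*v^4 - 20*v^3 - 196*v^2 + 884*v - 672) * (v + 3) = 4*v^5 - 8*v^4 - 256*v^3 + 296*v^2 + 1980*v - 2016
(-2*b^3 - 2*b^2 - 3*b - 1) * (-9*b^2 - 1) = 18*b^5 + 18*b^4 + 29*b^3 + 11*b^2 + 3*b + 1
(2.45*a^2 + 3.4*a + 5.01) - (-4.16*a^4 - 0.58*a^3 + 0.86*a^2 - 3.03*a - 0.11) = 4.16*a^4 + 0.58*a^3 + 1.59*a^2 + 6.43*a + 5.12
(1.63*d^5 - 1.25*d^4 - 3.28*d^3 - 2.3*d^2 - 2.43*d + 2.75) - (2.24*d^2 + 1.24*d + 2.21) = 1.63*d^5 - 1.25*d^4 - 3.28*d^3 - 4.54*d^2 - 3.67*d + 0.54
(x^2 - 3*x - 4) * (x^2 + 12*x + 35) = x^4 + 9*x^3 - 5*x^2 - 153*x - 140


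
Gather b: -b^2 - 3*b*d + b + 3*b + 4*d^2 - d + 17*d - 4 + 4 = -b^2 + b*(4 - 3*d) + 4*d^2 + 16*d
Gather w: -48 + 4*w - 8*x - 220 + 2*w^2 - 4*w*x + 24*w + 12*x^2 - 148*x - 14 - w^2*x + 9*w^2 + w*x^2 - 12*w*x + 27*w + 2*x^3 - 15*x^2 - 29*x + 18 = w^2*(11 - x) + w*(x^2 - 16*x + 55) + 2*x^3 - 3*x^2 - 185*x - 264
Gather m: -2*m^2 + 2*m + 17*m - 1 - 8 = -2*m^2 + 19*m - 9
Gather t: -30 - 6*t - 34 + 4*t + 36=-2*t - 28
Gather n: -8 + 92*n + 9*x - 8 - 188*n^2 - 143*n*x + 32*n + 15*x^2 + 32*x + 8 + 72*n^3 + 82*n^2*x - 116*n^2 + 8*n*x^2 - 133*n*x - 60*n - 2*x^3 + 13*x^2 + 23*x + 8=72*n^3 + n^2*(82*x - 304) + n*(8*x^2 - 276*x + 64) - 2*x^3 + 28*x^2 + 64*x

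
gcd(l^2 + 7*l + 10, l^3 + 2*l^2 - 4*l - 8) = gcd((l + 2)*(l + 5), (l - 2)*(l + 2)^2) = l + 2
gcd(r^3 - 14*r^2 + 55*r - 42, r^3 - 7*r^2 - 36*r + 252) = r^2 - 13*r + 42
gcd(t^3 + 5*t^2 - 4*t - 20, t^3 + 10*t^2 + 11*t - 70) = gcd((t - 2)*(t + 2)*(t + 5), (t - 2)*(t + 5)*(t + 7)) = t^2 + 3*t - 10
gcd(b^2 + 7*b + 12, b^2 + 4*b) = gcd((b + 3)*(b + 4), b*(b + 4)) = b + 4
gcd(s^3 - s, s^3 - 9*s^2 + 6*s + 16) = s + 1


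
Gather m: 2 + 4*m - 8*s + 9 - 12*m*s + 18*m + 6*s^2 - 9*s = m*(22 - 12*s) + 6*s^2 - 17*s + 11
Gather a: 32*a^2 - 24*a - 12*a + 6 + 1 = 32*a^2 - 36*a + 7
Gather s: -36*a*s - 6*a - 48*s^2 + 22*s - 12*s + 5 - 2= -6*a - 48*s^2 + s*(10 - 36*a) + 3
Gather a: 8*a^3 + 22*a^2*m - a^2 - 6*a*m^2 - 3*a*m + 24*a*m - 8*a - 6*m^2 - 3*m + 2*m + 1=8*a^3 + a^2*(22*m - 1) + a*(-6*m^2 + 21*m - 8) - 6*m^2 - m + 1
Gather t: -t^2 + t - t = -t^2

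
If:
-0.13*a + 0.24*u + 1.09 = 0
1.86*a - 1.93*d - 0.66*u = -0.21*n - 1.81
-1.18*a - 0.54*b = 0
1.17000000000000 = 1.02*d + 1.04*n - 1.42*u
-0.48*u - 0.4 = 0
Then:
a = 6.85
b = -14.96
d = 7.07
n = -6.94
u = -0.83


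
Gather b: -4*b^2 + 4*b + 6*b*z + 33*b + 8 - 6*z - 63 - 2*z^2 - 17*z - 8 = -4*b^2 + b*(6*z + 37) - 2*z^2 - 23*z - 63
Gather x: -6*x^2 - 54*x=-6*x^2 - 54*x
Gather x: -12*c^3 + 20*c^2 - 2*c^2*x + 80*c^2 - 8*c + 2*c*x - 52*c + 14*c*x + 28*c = -12*c^3 + 100*c^2 - 32*c + x*(-2*c^2 + 16*c)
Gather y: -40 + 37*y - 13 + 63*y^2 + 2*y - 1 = 63*y^2 + 39*y - 54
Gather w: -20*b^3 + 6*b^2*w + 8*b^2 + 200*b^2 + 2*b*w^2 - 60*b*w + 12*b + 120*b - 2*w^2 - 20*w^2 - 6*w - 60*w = -20*b^3 + 208*b^2 + 132*b + w^2*(2*b - 22) + w*(6*b^2 - 60*b - 66)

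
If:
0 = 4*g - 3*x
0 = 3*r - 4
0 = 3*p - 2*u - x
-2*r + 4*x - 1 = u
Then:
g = 3*x/4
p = 3*x - 22/9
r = 4/3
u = 4*x - 11/3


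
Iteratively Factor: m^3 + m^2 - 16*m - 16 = (m + 1)*(m^2 - 16) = (m + 1)*(m + 4)*(m - 4)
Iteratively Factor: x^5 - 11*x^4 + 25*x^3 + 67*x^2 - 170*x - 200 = (x + 2)*(x^4 - 13*x^3 + 51*x^2 - 35*x - 100) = (x + 1)*(x + 2)*(x^3 - 14*x^2 + 65*x - 100) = (x - 5)*(x + 1)*(x + 2)*(x^2 - 9*x + 20) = (x - 5)*(x - 4)*(x + 1)*(x + 2)*(x - 5)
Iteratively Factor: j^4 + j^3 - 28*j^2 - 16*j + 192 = (j + 4)*(j^3 - 3*j^2 - 16*j + 48) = (j - 3)*(j + 4)*(j^2 - 16) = (j - 4)*(j - 3)*(j + 4)*(j + 4)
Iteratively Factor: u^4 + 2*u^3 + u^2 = (u)*(u^3 + 2*u^2 + u) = u*(u + 1)*(u^2 + u) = u^2*(u + 1)*(u + 1)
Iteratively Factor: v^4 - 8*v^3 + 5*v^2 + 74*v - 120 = (v - 5)*(v^3 - 3*v^2 - 10*v + 24) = (v - 5)*(v - 2)*(v^2 - v - 12) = (v - 5)*(v - 2)*(v + 3)*(v - 4)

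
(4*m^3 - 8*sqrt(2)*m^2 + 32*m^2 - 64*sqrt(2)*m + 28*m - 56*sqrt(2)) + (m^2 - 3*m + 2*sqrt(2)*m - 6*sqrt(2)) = 4*m^3 - 8*sqrt(2)*m^2 + 33*m^2 - 62*sqrt(2)*m + 25*m - 62*sqrt(2)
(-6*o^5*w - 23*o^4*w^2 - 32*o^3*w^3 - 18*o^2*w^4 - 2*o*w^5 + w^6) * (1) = -6*o^5*w - 23*o^4*w^2 - 32*o^3*w^3 - 18*o^2*w^4 - 2*o*w^5 + w^6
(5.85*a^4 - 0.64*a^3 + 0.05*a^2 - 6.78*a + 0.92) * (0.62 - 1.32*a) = -7.722*a^5 + 4.4718*a^4 - 0.4628*a^3 + 8.9806*a^2 - 5.418*a + 0.5704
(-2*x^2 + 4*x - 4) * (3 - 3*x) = 6*x^3 - 18*x^2 + 24*x - 12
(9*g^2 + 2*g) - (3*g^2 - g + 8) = 6*g^2 + 3*g - 8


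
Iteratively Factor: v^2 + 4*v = (v)*(v + 4)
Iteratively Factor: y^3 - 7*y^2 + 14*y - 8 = (y - 4)*(y^2 - 3*y + 2) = (y - 4)*(y - 1)*(y - 2)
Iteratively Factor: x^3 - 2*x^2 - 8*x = (x)*(x^2 - 2*x - 8) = x*(x + 2)*(x - 4)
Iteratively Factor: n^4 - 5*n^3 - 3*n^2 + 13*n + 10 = (n + 1)*(n^3 - 6*n^2 + 3*n + 10) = (n + 1)^2*(n^2 - 7*n + 10) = (n - 5)*(n + 1)^2*(n - 2)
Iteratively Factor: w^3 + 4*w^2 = (w)*(w^2 + 4*w) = w^2*(w + 4)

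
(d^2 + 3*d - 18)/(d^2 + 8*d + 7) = (d^2 + 3*d - 18)/(d^2 + 8*d + 7)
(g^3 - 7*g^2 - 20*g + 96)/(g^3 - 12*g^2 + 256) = (g - 3)/(g - 8)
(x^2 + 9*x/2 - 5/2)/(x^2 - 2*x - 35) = (x - 1/2)/(x - 7)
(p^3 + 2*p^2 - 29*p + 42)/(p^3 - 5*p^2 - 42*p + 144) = (p^2 + 5*p - 14)/(p^2 - 2*p - 48)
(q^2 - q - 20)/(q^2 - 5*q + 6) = (q^2 - q - 20)/(q^2 - 5*q + 6)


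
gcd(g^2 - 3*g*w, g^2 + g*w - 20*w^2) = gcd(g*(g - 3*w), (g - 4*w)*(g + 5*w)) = 1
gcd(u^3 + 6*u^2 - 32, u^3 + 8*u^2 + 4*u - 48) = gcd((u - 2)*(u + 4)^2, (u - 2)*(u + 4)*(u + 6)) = u^2 + 2*u - 8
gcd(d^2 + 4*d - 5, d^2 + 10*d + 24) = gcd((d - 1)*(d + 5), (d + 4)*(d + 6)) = 1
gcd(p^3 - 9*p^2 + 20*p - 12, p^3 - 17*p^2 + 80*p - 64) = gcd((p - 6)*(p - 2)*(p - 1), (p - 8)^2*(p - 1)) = p - 1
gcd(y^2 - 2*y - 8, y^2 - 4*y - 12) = y + 2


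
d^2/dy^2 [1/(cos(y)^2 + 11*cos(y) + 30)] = (-4*sin(y)^4 + 3*sin(y)^2 + 1485*cos(y)/4 - 33*cos(3*y)/4 + 183)/((cos(y) + 5)^3*(cos(y) + 6)^3)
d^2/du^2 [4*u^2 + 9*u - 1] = 8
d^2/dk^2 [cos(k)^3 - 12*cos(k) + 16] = 9*(sin(k)^2 + 1)*cos(k)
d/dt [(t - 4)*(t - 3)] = 2*t - 7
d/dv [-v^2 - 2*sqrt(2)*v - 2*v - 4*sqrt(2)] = -2*v - 2*sqrt(2) - 2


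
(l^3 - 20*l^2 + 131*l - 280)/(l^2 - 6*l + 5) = (l^2 - 15*l + 56)/(l - 1)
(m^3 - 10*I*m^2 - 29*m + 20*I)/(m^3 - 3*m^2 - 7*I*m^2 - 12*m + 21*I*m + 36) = (m^2 - 6*I*m - 5)/(m^2 - 3*m*(1 + I) + 9*I)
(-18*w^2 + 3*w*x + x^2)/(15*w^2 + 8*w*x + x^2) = (-18*w^2 + 3*w*x + x^2)/(15*w^2 + 8*w*x + x^2)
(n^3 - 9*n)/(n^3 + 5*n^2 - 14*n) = (n^2 - 9)/(n^2 + 5*n - 14)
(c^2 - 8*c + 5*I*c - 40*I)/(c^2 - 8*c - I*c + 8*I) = (c + 5*I)/(c - I)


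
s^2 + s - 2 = (s - 1)*(s + 2)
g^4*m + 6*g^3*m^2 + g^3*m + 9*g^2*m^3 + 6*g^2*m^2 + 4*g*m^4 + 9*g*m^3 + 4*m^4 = (g + m)^2*(g + 4*m)*(g*m + m)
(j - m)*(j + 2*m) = j^2 + j*m - 2*m^2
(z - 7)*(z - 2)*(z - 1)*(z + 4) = z^4 - 6*z^3 - 17*z^2 + 78*z - 56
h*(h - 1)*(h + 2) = h^3 + h^2 - 2*h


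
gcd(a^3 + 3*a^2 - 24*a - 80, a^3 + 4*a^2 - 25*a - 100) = a^2 - a - 20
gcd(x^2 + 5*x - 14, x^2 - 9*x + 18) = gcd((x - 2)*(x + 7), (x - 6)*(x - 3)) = 1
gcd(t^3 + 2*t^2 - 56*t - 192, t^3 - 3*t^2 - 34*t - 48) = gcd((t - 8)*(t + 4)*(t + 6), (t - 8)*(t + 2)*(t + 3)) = t - 8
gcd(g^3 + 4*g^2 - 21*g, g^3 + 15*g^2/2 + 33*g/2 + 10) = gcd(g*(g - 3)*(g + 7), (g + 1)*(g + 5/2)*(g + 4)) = 1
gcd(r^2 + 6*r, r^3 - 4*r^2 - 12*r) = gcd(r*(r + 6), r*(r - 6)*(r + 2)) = r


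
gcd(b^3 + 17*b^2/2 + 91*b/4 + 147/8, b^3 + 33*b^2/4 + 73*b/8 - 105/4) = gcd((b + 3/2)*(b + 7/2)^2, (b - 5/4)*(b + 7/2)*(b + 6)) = b + 7/2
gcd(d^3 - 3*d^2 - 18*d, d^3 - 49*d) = d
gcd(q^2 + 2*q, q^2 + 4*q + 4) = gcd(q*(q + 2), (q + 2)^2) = q + 2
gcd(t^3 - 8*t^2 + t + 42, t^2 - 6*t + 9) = t - 3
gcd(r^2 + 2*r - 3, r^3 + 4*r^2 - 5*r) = r - 1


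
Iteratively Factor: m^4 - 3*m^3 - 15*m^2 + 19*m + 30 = (m - 2)*(m^3 - m^2 - 17*m - 15) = (m - 2)*(m + 1)*(m^2 - 2*m - 15) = (m - 5)*(m - 2)*(m + 1)*(m + 3)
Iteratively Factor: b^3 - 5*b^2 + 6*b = (b - 3)*(b^2 - 2*b) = (b - 3)*(b - 2)*(b)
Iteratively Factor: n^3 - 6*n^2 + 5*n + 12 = (n - 3)*(n^2 - 3*n - 4) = (n - 4)*(n - 3)*(n + 1)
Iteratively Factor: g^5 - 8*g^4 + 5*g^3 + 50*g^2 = (g)*(g^4 - 8*g^3 + 5*g^2 + 50*g) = g*(g - 5)*(g^3 - 3*g^2 - 10*g) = g^2*(g - 5)*(g^2 - 3*g - 10) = g^2*(g - 5)^2*(g + 2)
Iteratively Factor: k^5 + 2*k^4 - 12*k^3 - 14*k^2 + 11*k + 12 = (k + 1)*(k^4 + k^3 - 13*k^2 - k + 12) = (k - 1)*(k + 1)*(k^3 + 2*k^2 - 11*k - 12) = (k - 3)*(k - 1)*(k + 1)*(k^2 + 5*k + 4) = (k - 3)*(k - 1)*(k + 1)^2*(k + 4)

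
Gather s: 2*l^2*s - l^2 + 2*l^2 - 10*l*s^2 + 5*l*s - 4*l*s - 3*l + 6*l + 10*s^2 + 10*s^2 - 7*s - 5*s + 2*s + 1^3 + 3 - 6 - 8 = l^2 + 3*l + s^2*(20 - 10*l) + s*(2*l^2 + l - 10) - 10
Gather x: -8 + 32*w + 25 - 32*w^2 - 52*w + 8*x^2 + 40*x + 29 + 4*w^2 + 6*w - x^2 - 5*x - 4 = -28*w^2 - 14*w + 7*x^2 + 35*x + 42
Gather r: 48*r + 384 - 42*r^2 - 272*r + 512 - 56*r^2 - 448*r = -98*r^2 - 672*r + 896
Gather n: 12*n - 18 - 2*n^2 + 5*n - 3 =-2*n^2 + 17*n - 21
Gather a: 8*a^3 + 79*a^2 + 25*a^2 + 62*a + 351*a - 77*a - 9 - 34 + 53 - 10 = 8*a^3 + 104*a^2 + 336*a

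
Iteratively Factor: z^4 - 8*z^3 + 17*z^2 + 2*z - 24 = (z - 4)*(z^3 - 4*z^2 + z + 6) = (z - 4)*(z - 3)*(z^2 - z - 2) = (z - 4)*(z - 3)*(z - 2)*(z + 1)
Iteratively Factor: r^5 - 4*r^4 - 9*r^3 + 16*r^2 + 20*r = (r + 2)*(r^4 - 6*r^3 + 3*r^2 + 10*r) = r*(r + 2)*(r^3 - 6*r^2 + 3*r + 10) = r*(r - 2)*(r + 2)*(r^2 - 4*r - 5) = r*(r - 2)*(r + 1)*(r + 2)*(r - 5)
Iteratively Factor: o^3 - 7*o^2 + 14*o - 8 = (o - 2)*(o^2 - 5*o + 4) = (o - 4)*(o - 2)*(o - 1)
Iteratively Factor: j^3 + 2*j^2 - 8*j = (j)*(j^2 + 2*j - 8) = j*(j - 2)*(j + 4)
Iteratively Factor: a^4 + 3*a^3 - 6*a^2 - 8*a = (a + 1)*(a^3 + 2*a^2 - 8*a) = a*(a + 1)*(a^2 + 2*a - 8) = a*(a - 2)*(a + 1)*(a + 4)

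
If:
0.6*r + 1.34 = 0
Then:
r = -2.23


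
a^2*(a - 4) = a^3 - 4*a^2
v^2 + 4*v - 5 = (v - 1)*(v + 5)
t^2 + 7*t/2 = t*(t + 7/2)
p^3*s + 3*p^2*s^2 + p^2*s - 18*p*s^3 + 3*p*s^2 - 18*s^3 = (p - 3*s)*(p + 6*s)*(p*s + s)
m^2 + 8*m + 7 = (m + 1)*(m + 7)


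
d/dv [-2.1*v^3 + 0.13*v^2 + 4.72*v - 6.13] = -6.3*v^2 + 0.26*v + 4.72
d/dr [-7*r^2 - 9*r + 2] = -14*r - 9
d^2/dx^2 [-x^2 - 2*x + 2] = -2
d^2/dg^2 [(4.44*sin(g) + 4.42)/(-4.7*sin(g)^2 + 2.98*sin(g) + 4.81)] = (-98.0796000000001*sin(g)^5 - 452.73784*sin(g)^4 - 220.37172*sin(g)^3 + 210.525744*sin(g)^2 + 191.442472*sin(g) + 151.064472)/(-4.7*sin(g)^2 + 2.98*sin(g) + 4.81)^3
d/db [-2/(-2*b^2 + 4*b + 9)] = 8*(1 - b)/(-2*b^2 + 4*b + 9)^2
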